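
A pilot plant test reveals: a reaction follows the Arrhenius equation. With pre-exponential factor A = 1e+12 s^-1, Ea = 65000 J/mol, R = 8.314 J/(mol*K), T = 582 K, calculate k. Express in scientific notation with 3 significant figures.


k = A * exp(-Ea/(R*T))
k = 1e+12 * exp(-65000 / (8.314 * 582))
k = 1e+12 * exp(-13.433227)
k = 1.47e+06


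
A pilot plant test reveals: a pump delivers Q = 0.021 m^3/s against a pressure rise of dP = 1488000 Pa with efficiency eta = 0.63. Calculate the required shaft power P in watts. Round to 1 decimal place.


P = Q * dP / eta
P = 0.021 * 1488000 / 0.63
P = 31248.0 / 0.63
P = 49600.0 W


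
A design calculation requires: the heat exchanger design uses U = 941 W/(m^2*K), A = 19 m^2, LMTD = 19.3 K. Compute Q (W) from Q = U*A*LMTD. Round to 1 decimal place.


Q = U * A * LMTD
Q = 941 * 19 * 19.3
Q = 345064.7 W


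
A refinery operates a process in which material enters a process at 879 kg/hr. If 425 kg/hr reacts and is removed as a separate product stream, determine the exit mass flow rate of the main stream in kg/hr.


Steady-state mass balance on the main outlet: F_out = F_in - F_removed
F_out = 879 - 425
F_out = 454 kg/hr


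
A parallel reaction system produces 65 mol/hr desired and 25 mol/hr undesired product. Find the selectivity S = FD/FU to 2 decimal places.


S = desired product rate / undesired product rate
S = 65 / 25
S = 2.60


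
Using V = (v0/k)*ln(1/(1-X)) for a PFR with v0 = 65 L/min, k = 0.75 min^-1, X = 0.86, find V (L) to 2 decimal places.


V = (v0/k) * ln(1/(1-X))
V = (65/0.75) * ln(1/(1-0.86))
V = 86.666667 * ln(7.142857)
V = 86.666667 * 1.966113
V = 170.40 L


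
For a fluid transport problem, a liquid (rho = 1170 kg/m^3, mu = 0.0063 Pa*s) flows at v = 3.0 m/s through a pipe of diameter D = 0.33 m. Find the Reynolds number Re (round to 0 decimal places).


Re = rho * v * D / mu
Re = 1170 * 3.0 * 0.33 / 0.0063
Re = 1158.3 / 0.0063
Re = 183857


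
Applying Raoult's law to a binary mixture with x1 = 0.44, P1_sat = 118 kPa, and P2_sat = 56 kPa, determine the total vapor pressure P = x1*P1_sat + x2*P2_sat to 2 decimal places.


P = x1*P1_sat + x2*P2_sat
x2 = 1 - x1 = 1 - 0.44 = 0.56
P = 0.44*118 + 0.56*56
P = 51.92 + 31.36
P = 83.28 kPa


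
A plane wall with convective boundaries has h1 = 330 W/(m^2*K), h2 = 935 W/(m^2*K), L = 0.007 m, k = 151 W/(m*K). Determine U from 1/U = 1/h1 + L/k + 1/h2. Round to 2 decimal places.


1/U = 1/h1 + L/k + 1/h2
1/U = 1/330 + 0.007/151 + 1/935
1/U = 0.003030303 + 4.63576e-05 + 0.0010695187
1/U = 0.0041461793
U = 241.19 W/(m^2*K)


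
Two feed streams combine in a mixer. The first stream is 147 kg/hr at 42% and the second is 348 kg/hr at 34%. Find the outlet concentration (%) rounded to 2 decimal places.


Mass balance on solute: F1*x1 + F2*x2 = F3*x3
F3 = F1 + F2 = 147 + 348 = 495 kg/hr
x3 = (F1*x1 + F2*x2)/F3
x3 = (147*0.42 + 348*0.34) / 495
x3 = 36.38%


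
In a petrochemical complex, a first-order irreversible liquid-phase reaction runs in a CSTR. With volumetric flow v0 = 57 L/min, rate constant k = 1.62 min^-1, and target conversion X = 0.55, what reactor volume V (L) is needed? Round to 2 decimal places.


V = v0 * X / (k * (1 - X))
V = 57 * 0.55 / (1.62 * (1 - 0.55))
V = 31.35 / (1.62 * 0.45)
V = 31.35 / 0.729
V = 43.00 L


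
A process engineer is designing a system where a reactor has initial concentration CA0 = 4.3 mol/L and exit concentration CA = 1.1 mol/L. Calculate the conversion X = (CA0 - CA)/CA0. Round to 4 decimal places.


X = (CA0 - CA) / CA0
X = (4.3 - 1.1) / 4.3
X = 3.2 / 4.3
X = 0.7442


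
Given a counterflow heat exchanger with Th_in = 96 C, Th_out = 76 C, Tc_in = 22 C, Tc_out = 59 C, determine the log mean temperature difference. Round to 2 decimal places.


dT1 = Th_in - Tc_out = 96 - 59 = 37
dT2 = Th_out - Tc_in = 76 - 22 = 54
LMTD = (dT1 - dT2) / ln(dT1/dT2)
LMTD = (37 - 54) / ln(37/54)
LMTD = 44.97 K


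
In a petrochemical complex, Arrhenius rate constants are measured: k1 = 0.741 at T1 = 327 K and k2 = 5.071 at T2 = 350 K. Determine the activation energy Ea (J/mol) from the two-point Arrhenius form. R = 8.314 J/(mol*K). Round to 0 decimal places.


Ea = R * ln(k2/k1) / (1/T1 - 1/T2)
ln(k2/k1) = ln(5.071/0.741) = 1.9232927
1/T1 - 1/T2 = 1/327 - 1/350 = 0.000200961118
Ea = 8.314 * 1.9232927 / 0.000200961118
Ea = 79569 J/mol


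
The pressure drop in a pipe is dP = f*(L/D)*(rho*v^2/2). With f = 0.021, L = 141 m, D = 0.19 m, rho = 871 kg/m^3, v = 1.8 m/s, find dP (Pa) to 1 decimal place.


dP = f * (L/D) * (rho*v^2/2)
dP = 0.021 * (141/0.19) * (871*1.8^2/2)
L/D = 742.10526316
rho*v^2/2 = 871*3.24/2 = 1411.02
dP = 0.021 * 742.10526316 * 1411.02
dP = 21989.6 Pa


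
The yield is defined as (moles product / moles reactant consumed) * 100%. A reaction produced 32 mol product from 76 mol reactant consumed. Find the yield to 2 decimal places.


Yield = (moles product / moles consumed) * 100%
Yield = (32 / 76) * 100
Yield = 0.4211 * 100
Yield = 42.11%


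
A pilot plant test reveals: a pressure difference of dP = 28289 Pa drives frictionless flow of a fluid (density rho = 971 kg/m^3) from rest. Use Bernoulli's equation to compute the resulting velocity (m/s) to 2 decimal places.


v = sqrt(2*dP/rho)
v = sqrt(2*28289/971)
v = sqrt(58.267765)
v = 7.63 m/s


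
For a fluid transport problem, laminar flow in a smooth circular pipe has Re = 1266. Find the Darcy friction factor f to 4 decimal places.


f = 64 / Re
f = 64 / 1266
f = 0.0506


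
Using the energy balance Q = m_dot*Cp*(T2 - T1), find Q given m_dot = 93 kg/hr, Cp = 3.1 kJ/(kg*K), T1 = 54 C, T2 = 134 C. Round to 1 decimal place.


Q = m_dot * Cp * (T2 - T1)
Q = 93 * 3.1 * (134 - 54)
Q = 93 * 3.1 * 80
Q = 23064.0 kJ/hr


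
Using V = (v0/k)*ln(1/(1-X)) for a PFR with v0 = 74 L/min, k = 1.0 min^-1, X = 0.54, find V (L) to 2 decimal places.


V = (v0/k) * ln(1/(1-X))
V = (74/1.0) * ln(1/(1-0.54))
V = 74.0 * ln(2.173913)
V = 74.0 * 0.776529
V = 57.46 L


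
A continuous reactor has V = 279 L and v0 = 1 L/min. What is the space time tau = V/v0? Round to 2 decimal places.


tau = V / v0
tau = 279 / 1
tau = 279.00 min


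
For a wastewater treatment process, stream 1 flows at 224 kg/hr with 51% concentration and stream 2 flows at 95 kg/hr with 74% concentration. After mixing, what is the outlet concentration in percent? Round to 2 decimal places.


Mass balance on solute: F1*x1 + F2*x2 = F3*x3
F3 = F1 + F2 = 224 + 95 = 319 kg/hr
x3 = (F1*x1 + F2*x2)/F3
x3 = (224*0.51 + 95*0.74) / 319
x3 = 57.85%


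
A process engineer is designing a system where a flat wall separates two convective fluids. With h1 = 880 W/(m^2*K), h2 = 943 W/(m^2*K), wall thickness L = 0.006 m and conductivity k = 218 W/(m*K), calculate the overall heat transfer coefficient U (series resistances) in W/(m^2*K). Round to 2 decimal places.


1/U = 1/h1 + L/k + 1/h2
1/U = 1/880 + 0.006/218 + 1/943
1/U = 0.0011363636 + 2.75229e-05 + 0.0010604454
1/U = 0.0022243319
U = 449.57 W/(m^2*K)


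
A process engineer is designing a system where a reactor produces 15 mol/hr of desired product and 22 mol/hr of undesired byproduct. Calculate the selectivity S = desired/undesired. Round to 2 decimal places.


S = desired product rate / undesired product rate
S = 15 / 22
S = 0.68


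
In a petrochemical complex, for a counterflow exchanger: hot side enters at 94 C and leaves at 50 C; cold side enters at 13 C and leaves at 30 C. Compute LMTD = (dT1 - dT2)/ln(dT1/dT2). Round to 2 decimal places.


dT1 = Th_in - Tc_out = 94 - 30 = 64
dT2 = Th_out - Tc_in = 50 - 13 = 37
LMTD = (dT1 - dT2) / ln(dT1/dT2)
LMTD = (64 - 37) / ln(64/37)
LMTD = 49.27 K


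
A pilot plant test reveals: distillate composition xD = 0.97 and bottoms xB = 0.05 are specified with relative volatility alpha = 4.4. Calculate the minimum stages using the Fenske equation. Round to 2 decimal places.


N_min = ln((xD*(1-xB))/(xB*(1-xD))) / ln(alpha)
Numerator inside ln: 0.9215 / 0.0015 = 614.333333
ln(614.333333) = 6.420538
ln(alpha) = ln(4.4) = 1.481605
N_min = 6.420538 / 1.481605 = 4.33


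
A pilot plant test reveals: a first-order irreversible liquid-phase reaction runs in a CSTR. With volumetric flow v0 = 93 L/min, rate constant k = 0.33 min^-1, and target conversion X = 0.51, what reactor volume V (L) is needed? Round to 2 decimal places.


V = v0 * X / (k * (1 - X))
V = 93 * 0.51 / (0.33 * (1 - 0.51))
V = 47.43 / (0.33 * 0.49)
V = 47.43 / 0.1617
V = 293.32 L


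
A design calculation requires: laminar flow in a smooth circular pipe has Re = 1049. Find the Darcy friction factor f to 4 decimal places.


f = 64 / Re
f = 64 / 1049
f = 0.0610


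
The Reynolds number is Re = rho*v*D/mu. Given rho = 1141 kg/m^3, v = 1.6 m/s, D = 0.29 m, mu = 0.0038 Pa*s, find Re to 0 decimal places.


Re = rho * v * D / mu
Re = 1141 * 1.6 * 0.29 / 0.0038
Re = 529.424 / 0.0038
Re = 139322


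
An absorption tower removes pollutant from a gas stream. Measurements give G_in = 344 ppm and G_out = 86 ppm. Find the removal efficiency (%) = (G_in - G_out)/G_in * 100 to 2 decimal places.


Efficiency = (G_in - G_out) / G_in * 100%
Efficiency = (344 - 86) / 344 * 100
Efficiency = 258 / 344 * 100
Efficiency = 75.00%


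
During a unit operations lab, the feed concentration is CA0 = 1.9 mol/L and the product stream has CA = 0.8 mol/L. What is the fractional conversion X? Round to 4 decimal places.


X = (CA0 - CA) / CA0
X = (1.9 - 0.8) / 1.9
X = 1.1 / 1.9
X = 0.5789


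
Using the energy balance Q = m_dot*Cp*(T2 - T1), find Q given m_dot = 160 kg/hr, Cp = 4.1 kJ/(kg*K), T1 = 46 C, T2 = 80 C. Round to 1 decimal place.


Q = m_dot * Cp * (T2 - T1)
Q = 160 * 4.1 * (80 - 46)
Q = 160 * 4.1 * 34
Q = 22304.0 kJ/hr


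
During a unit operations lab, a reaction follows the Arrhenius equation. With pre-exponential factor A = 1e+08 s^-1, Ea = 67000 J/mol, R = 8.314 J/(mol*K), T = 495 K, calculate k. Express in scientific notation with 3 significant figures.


k = A * exp(-Ea/(R*T))
k = 1e+08 * exp(-67000 / (8.314 * 495))
k = 1e+08 * exp(-16.280194)
k = 8.50e+00


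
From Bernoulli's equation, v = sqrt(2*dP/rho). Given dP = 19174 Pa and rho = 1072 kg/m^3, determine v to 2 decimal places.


v = sqrt(2*dP/rho)
v = sqrt(2*19174/1072)
v = sqrt(35.772388)
v = 5.98 m/s


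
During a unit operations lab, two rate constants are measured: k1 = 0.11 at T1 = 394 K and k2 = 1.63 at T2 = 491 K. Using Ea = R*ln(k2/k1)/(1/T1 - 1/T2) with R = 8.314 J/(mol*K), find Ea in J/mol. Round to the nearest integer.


Ea = R * ln(k2/k1) / (1/T1 - 1/T2)
ln(k2/k1) = ln(1.63/0.11) = 2.6958549
1/T1 - 1/T2 = 1/394 - 1/491 = 0.000501411188
Ea = 8.314 * 2.6958549 / 0.000501411188
Ea = 44701 J/mol


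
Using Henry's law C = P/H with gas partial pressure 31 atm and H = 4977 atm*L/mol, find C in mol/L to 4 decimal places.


C = P / H
C = 31 / 4977
C = 0.0062 mol/L


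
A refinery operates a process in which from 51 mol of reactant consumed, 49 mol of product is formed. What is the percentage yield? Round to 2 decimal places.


Yield = (moles product / moles consumed) * 100%
Yield = (49 / 51) * 100
Yield = 0.9608 * 100
Yield = 96.08%


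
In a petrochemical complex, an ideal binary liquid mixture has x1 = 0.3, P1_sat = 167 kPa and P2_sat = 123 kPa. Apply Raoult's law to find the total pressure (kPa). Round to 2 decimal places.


P = x1*P1_sat + x2*P2_sat
x2 = 1 - x1 = 1 - 0.3 = 0.7
P = 0.3*167 + 0.7*123
P = 50.1 + 86.1
P = 136.20 kPa


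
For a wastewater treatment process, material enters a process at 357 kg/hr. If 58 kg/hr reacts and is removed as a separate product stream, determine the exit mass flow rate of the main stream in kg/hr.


Steady-state mass balance on the main outlet: F_out = F_in - F_removed
F_out = 357 - 58
F_out = 299 kg/hr


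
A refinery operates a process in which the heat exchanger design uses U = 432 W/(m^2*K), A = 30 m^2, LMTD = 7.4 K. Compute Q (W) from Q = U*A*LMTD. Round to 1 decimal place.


Q = U * A * LMTD
Q = 432 * 30 * 7.4
Q = 95904.0 W


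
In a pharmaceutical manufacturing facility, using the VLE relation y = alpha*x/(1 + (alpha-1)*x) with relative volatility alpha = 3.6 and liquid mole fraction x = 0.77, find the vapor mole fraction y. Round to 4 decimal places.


y = alpha*x / (1 + (alpha-1)*x)
y = 3.6*0.77 / (1 + (3.6-1)*0.77)
y = 2.772 / (1 + 2.002)
y = 2.772 / 3.002
y = 0.9234


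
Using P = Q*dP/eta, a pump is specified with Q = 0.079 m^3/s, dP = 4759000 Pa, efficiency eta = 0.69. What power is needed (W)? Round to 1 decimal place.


P = Q * dP / eta
P = 0.079 * 4759000 / 0.69
P = 375961.0 / 0.69
P = 544871.0 W


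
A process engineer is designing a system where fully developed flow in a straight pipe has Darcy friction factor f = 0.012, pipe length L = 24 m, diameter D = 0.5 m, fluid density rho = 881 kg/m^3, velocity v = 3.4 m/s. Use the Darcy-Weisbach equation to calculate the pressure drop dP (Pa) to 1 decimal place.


dP = f * (L/D) * (rho*v^2/2)
dP = 0.012 * (24/0.5) * (881*3.4^2/2)
L/D = 48.0
rho*v^2/2 = 881*11.56/2 = 5092.18
dP = 0.012 * 48.0 * 5092.18
dP = 2933.1 Pa


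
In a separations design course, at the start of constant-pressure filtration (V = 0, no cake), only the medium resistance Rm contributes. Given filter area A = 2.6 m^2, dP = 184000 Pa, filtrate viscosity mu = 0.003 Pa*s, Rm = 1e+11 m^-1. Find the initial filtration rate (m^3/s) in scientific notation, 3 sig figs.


rate = A * dP / (mu * Rm)
rate = 2.6 * 184000 / (0.003 * 1e+11)
rate = 478400.0 / 3.000e+08
rate = 1.59e-03 m^3/s


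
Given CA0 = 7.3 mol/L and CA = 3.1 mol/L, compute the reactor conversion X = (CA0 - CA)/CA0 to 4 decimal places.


X = (CA0 - CA) / CA0
X = (7.3 - 3.1) / 7.3
X = 4.2 / 7.3
X = 0.5753


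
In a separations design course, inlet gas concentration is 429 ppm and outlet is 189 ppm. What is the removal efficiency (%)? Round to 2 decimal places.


Efficiency = (G_in - G_out) / G_in * 100%
Efficiency = (429 - 189) / 429 * 100
Efficiency = 240 / 429 * 100
Efficiency = 55.94%


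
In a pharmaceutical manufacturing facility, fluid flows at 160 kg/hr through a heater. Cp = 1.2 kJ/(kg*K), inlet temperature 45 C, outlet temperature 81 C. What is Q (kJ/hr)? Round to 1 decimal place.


Q = m_dot * Cp * (T2 - T1)
Q = 160 * 1.2 * (81 - 45)
Q = 160 * 1.2 * 36
Q = 6912.0 kJ/hr


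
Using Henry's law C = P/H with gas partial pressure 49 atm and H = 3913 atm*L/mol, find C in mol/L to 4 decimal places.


C = P / H
C = 49 / 3913
C = 0.0125 mol/L


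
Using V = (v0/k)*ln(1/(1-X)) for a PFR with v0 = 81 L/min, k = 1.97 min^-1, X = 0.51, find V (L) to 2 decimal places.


V = (v0/k) * ln(1/(1-X))
V = (81/1.97) * ln(1/(1-0.51))
V = 41.116751 * ln(2.040816)
V = 41.116751 * 0.71335
V = 29.33 L


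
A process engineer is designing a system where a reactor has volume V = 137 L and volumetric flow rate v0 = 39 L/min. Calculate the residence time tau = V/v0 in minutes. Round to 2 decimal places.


tau = V / v0
tau = 137 / 39
tau = 3.51 min


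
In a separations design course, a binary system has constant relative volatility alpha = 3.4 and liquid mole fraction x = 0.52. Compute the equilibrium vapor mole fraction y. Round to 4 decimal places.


y = alpha*x / (1 + (alpha-1)*x)
y = 3.4*0.52 / (1 + (3.4-1)*0.52)
y = 1.768 / (1 + 1.248)
y = 1.768 / 2.248
y = 0.7865


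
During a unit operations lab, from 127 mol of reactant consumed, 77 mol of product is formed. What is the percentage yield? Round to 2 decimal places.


Yield = (moles product / moles consumed) * 100%
Yield = (77 / 127) * 100
Yield = 0.6063 * 100
Yield = 60.63%


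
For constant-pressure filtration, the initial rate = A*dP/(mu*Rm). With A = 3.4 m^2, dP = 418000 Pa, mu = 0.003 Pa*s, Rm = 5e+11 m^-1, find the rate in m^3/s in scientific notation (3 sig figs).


rate = A * dP / (mu * Rm)
rate = 3.4 * 418000 / (0.003 * 5e+11)
rate = 1421200.0 / 1.500e+09
rate = 9.47e-04 m^3/s


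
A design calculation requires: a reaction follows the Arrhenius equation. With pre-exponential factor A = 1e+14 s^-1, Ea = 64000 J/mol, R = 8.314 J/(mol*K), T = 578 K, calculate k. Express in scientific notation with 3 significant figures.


k = A * exp(-Ea/(R*T))
k = 1e+14 * exp(-64000 / (8.314 * 578))
k = 1e+14 * exp(-13.318095)
k = 1.64e+08


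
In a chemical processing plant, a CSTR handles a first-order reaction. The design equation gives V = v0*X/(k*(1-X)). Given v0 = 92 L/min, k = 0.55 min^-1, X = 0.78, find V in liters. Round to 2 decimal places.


V = v0 * X / (k * (1 - X))
V = 92 * 0.78 / (0.55 * (1 - 0.78))
V = 71.76 / (0.55 * 0.22)
V = 71.76 / 0.121
V = 593.06 L


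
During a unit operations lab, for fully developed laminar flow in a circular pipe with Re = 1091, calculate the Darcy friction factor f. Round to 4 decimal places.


f = 64 / Re
f = 64 / 1091
f = 0.0587


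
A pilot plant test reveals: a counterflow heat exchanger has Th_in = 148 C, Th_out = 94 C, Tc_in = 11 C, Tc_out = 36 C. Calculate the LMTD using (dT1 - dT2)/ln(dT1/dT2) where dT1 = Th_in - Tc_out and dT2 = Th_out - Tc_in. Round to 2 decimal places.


dT1 = Th_in - Tc_out = 148 - 36 = 112
dT2 = Th_out - Tc_in = 94 - 11 = 83
LMTD = (dT1 - dT2) / ln(dT1/dT2)
LMTD = (112 - 83) / ln(112/83)
LMTD = 96.78 K


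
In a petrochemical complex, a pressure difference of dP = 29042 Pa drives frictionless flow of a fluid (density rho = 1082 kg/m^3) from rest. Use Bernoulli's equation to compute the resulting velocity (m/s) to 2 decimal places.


v = sqrt(2*dP/rho)
v = sqrt(2*29042/1082)
v = sqrt(53.68207)
v = 7.33 m/s


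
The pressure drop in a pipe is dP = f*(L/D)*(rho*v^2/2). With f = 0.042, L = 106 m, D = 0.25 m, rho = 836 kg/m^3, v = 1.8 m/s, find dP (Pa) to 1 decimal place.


dP = f * (L/D) * (rho*v^2/2)
dP = 0.042 * (106/0.25) * (836*1.8^2/2)
L/D = 424.0
rho*v^2/2 = 836*3.24/2 = 1354.32
dP = 0.042 * 424.0 * 1354.32
dP = 24117.7 Pa


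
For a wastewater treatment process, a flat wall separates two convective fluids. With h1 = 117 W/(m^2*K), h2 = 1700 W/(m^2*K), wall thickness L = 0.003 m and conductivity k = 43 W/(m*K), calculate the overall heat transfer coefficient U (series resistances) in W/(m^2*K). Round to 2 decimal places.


1/U = 1/h1 + L/k + 1/h2
1/U = 1/117 + 0.003/43 + 1/1700
1/U = 0.0085470085 + 6.97674e-05 + 0.0005882353
1/U = 0.0092050112
U = 108.64 W/(m^2*K)


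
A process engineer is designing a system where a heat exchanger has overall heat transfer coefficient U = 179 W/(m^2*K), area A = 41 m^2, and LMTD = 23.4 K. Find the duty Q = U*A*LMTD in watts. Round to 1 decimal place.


Q = U * A * LMTD
Q = 179 * 41 * 23.4
Q = 171732.6 W


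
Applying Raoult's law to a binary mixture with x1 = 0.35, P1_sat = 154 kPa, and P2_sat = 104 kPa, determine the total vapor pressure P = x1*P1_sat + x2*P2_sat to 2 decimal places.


P = x1*P1_sat + x2*P2_sat
x2 = 1 - x1 = 1 - 0.35 = 0.65
P = 0.35*154 + 0.65*104
P = 53.9 + 67.6
P = 121.50 kPa


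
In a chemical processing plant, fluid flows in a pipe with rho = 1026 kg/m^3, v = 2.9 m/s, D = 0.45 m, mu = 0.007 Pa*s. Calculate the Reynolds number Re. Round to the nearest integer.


Re = rho * v * D / mu
Re = 1026 * 2.9 * 0.45 / 0.007
Re = 1338.93 / 0.007
Re = 191276


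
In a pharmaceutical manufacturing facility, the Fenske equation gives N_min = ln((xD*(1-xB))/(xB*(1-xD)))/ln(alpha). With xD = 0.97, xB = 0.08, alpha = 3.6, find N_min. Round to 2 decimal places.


N_min = ln((xD*(1-xB))/(xB*(1-xD))) / ln(alpha)
Numerator inside ln: 0.8924 / 0.0024 = 371.833333
ln(371.833333) = 5.918446
ln(alpha) = ln(3.6) = 1.280934
N_min = 5.918446 / 1.280934 = 4.62


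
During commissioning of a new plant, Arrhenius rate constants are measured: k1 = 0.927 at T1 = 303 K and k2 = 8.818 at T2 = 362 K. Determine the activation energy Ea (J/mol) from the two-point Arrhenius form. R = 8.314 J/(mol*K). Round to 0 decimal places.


Ea = R * ln(k2/k1) / (1/T1 - 1/T2)
ln(k2/k1) = ln(8.818/0.927) = 2.2525968
1/T1 - 1/T2 = 1/303 - 1/362 = 0.000537899094
Ea = 8.314 * 2.2525968 / 0.000537899094
Ea = 34817 J/mol


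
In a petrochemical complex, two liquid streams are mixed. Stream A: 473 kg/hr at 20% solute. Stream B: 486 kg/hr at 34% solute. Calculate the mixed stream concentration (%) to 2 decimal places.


Mass balance on solute: F1*x1 + F2*x2 = F3*x3
F3 = F1 + F2 = 473 + 486 = 959 kg/hr
x3 = (F1*x1 + F2*x2)/F3
x3 = (473*0.2 + 486*0.34) / 959
x3 = 27.09%


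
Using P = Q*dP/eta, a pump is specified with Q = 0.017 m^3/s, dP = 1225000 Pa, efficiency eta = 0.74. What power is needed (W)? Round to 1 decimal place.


P = Q * dP / eta
P = 0.017 * 1225000 / 0.74
P = 20825.0 / 0.74
P = 28141.9 W


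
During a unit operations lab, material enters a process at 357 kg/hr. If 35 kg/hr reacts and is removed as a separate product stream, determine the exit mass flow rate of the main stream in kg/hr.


Steady-state mass balance on the main outlet: F_out = F_in - F_removed
F_out = 357 - 35
F_out = 322 kg/hr


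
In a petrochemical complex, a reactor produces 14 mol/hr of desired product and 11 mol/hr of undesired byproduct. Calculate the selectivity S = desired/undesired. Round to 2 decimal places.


S = desired product rate / undesired product rate
S = 14 / 11
S = 1.27


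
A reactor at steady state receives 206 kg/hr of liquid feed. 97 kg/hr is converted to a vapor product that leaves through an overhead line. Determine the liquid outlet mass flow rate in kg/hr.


Steady-state mass balance on the main outlet: F_out = F_in - F_removed
F_out = 206 - 97
F_out = 109 kg/hr


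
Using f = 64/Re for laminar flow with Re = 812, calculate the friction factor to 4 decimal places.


f = 64 / Re
f = 64 / 812
f = 0.0788


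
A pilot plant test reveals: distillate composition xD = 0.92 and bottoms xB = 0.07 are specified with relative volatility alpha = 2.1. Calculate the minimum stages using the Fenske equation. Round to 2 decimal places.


N_min = ln((xD*(1-xB))/(xB*(1-xD))) / ln(alpha)
Numerator inside ln: 0.8556 / 0.0056 = 152.785714
ln(152.785714) = 5.029036
ln(alpha) = ln(2.1) = 0.741937
N_min = 5.029036 / 0.741937 = 6.78


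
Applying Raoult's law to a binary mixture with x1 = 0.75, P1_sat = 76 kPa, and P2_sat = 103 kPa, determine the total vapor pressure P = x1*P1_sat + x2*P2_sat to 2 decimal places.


P = x1*P1_sat + x2*P2_sat
x2 = 1 - x1 = 1 - 0.75 = 0.25
P = 0.75*76 + 0.25*103
P = 57.0 + 25.75
P = 82.75 kPa


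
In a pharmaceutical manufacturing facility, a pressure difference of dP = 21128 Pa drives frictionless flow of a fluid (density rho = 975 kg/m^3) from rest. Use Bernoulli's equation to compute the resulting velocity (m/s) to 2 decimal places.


v = sqrt(2*dP/rho)
v = sqrt(2*21128/975)
v = sqrt(43.339487)
v = 6.58 m/s


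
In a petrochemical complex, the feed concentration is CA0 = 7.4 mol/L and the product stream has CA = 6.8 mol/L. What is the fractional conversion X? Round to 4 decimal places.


X = (CA0 - CA) / CA0
X = (7.4 - 6.8) / 7.4
X = 0.6 / 7.4
X = 0.0811


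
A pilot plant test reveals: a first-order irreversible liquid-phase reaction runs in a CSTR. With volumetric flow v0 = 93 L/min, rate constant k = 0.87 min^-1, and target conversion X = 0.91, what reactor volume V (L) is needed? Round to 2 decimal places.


V = v0 * X / (k * (1 - X))
V = 93 * 0.91 / (0.87 * (1 - 0.91))
V = 84.63 / (0.87 * 0.09)
V = 84.63 / 0.0783
V = 1080.84 L


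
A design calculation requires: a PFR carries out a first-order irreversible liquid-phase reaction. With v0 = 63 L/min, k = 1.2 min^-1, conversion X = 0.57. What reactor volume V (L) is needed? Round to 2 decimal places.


V = (v0/k) * ln(1/(1-X))
V = (63/1.2) * ln(1/(1-0.57))
V = 52.5 * ln(2.325581)
V = 52.5 * 0.84397
V = 44.31 L


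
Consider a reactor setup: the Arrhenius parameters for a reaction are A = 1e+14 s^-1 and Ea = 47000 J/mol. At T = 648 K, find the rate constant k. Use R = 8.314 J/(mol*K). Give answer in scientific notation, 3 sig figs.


k = A * exp(-Ea/(R*T))
k = 1e+14 * exp(-47000 / (8.314 * 648))
k = 1e+14 * exp(-8.723943)
k = 1.63e+10


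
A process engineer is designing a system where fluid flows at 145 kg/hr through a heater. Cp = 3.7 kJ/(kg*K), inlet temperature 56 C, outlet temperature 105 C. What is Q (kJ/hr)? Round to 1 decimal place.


Q = m_dot * Cp * (T2 - T1)
Q = 145 * 3.7 * (105 - 56)
Q = 145 * 3.7 * 49
Q = 26288.5 kJ/hr


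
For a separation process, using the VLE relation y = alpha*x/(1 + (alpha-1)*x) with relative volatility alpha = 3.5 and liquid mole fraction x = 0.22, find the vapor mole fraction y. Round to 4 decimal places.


y = alpha*x / (1 + (alpha-1)*x)
y = 3.5*0.22 / (1 + (3.5-1)*0.22)
y = 0.77 / (1 + 0.55)
y = 0.77 / 1.55
y = 0.4968


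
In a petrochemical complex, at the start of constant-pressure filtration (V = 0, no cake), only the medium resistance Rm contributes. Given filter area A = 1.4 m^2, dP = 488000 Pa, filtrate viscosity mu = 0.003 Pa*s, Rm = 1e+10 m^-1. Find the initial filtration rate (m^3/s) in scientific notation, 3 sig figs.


rate = A * dP / (mu * Rm)
rate = 1.4 * 488000 / (0.003 * 1e+10)
rate = 683200.0 / 3.000e+07
rate = 2.28e-02 m^3/s


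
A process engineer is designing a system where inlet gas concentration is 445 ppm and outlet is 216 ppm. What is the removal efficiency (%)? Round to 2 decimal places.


Efficiency = (G_in - G_out) / G_in * 100%
Efficiency = (445 - 216) / 445 * 100
Efficiency = 229 / 445 * 100
Efficiency = 51.46%


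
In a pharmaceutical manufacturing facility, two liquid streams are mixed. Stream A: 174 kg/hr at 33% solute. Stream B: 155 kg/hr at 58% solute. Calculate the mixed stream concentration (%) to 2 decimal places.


Mass balance on solute: F1*x1 + F2*x2 = F3*x3
F3 = F1 + F2 = 174 + 155 = 329 kg/hr
x3 = (F1*x1 + F2*x2)/F3
x3 = (174*0.33 + 155*0.58) / 329
x3 = 44.78%


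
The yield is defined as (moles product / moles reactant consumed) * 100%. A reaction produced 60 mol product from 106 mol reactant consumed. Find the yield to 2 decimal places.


Yield = (moles product / moles consumed) * 100%
Yield = (60 / 106) * 100
Yield = 0.566 * 100
Yield = 56.60%


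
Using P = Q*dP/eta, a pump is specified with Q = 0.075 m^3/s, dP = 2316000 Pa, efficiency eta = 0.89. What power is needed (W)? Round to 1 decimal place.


P = Q * dP / eta
P = 0.075 * 2316000 / 0.89
P = 173700.0 / 0.89
P = 195168.5 W


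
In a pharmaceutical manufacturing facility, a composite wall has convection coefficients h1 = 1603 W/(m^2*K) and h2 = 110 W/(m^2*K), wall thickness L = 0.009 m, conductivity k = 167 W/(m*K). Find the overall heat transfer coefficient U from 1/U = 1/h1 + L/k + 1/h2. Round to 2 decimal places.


1/U = 1/h1 + L/k + 1/h2
1/U = 1/1603 + 0.009/167 + 1/110
1/U = 0.0006238303 + 5.38922e-05 + 0.0090909091
1/U = 0.0097686316
U = 102.37 W/(m^2*K)


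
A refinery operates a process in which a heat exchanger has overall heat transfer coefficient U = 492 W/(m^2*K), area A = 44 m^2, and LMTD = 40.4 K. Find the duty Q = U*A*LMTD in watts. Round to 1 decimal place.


Q = U * A * LMTD
Q = 492 * 44 * 40.4
Q = 874579.2 W


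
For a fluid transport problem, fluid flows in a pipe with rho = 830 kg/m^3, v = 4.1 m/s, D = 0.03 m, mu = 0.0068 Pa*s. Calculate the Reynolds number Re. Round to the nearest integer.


Re = rho * v * D / mu
Re = 830 * 4.1 * 0.03 / 0.0068
Re = 102.09 / 0.0068
Re = 15013


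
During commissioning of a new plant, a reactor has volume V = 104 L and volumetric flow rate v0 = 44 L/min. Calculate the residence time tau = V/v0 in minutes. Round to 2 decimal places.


tau = V / v0
tau = 104 / 44
tau = 2.36 min


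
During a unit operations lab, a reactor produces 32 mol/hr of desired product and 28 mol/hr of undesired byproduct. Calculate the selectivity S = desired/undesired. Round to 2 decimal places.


S = desired product rate / undesired product rate
S = 32 / 28
S = 1.14


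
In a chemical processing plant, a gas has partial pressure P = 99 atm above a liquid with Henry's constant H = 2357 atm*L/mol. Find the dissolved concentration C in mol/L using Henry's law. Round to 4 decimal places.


C = P / H
C = 99 / 2357
C = 0.0420 mol/L


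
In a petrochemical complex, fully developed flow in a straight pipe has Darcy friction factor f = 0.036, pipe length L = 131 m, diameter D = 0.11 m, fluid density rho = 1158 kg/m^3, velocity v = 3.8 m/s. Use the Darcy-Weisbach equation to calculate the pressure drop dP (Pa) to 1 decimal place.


dP = f * (L/D) * (rho*v^2/2)
dP = 0.036 * (131/0.11) * (1158*3.8^2/2)
L/D = 1190.90909091
rho*v^2/2 = 1158*14.44/2 = 8360.76
dP = 0.036 * 1190.90909091 * 8360.76
dP = 358448.6 Pa


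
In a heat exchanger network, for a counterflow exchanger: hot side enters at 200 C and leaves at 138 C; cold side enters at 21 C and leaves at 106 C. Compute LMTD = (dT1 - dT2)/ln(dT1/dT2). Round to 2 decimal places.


dT1 = Th_in - Tc_out = 200 - 106 = 94
dT2 = Th_out - Tc_in = 138 - 21 = 117
LMTD = (dT1 - dT2) / ln(dT1/dT2)
LMTD = (94 - 117) / ln(94/117)
LMTD = 105.08 K


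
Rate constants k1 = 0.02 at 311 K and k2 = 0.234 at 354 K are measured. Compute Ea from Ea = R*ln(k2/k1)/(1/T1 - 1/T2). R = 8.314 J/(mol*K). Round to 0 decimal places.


Ea = R * ln(k2/k1) / (1/T1 - 1/T2)
ln(k2/k1) = ln(0.234/0.02) = 2.4595888
1/T1 - 1/T2 = 1/311 - 1/354 = 0.000390575327
Ea = 8.314 * 2.4595888 / 0.000390575327
Ea = 52356 J/mol


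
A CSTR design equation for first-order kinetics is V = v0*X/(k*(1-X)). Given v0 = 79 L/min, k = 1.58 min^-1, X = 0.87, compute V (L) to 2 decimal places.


V = v0 * X / (k * (1 - X))
V = 79 * 0.87 / (1.58 * (1 - 0.87))
V = 68.73 / (1.58 * 0.13)
V = 68.73 / 0.2054
V = 334.62 L


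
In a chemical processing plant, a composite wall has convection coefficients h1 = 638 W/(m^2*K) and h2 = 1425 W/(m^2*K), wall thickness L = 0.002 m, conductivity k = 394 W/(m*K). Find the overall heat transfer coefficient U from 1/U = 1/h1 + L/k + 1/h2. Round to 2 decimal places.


1/U = 1/h1 + L/k + 1/h2
1/U = 1/638 + 0.002/394 + 1/1425
1/U = 0.0015673981 + 5.0761e-06 + 0.0007017544
1/U = 0.0022742286
U = 439.71 W/(m^2*K)


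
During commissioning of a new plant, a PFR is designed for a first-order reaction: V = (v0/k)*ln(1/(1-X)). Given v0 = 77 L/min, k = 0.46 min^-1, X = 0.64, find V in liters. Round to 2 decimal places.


V = (v0/k) * ln(1/(1-X))
V = (77/0.46) * ln(1/(1-0.64))
V = 167.391304 * ln(2.777778)
V = 167.391304 * 1.021651
V = 171.02 L


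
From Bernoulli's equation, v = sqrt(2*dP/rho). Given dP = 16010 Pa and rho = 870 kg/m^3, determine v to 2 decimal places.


v = sqrt(2*dP/rho)
v = sqrt(2*16010/870)
v = sqrt(36.804598)
v = 6.07 m/s


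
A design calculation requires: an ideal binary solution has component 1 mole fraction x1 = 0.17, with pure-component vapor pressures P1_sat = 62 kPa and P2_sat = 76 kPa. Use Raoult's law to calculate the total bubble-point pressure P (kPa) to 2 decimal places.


P = x1*P1_sat + x2*P2_sat
x2 = 1 - x1 = 1 - 0.17 = 0.83
P = 0.17*62 + 0.83*76
P = 10.54 + 63.08
P = 73.62 kPa


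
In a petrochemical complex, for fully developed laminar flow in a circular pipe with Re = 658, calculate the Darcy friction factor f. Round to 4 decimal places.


f = 64 / Re
f = 64 / 658
f = 0.0973


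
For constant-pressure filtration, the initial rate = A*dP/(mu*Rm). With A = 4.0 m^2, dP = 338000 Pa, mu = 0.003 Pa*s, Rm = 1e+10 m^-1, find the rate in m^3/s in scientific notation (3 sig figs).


rate = A * dP / (mu * Rm)
rate = 4.0 * 338000 / (0.003 * 1e+10)
rate = 1352000.0 / 3.000e+07
rate = 4.51e-02 m^3/s


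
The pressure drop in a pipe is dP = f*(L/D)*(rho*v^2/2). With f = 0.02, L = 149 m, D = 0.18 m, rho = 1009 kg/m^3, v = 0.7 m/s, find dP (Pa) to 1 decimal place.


dP = f * (L/D) * (rho*v^2/2)
dP = 0.02 * (149/0.18) * (1009*0.7^2/2)
L/D = 827.77777778
rho*v^2/2 = 1009*0.49/2 = 247.205
dP = 0.02 * 827.77777778 * 247.205
dP = 4092.6 Pa


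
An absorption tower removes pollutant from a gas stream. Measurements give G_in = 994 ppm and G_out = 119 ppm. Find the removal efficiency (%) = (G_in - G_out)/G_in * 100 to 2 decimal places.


Efficiency = (G_in - G_out) / G_in * 100%
Efficiency = (994 - 119) / 994 * 100
Efficiency = 875 / 994 * 100
Efficiency = 88.03%


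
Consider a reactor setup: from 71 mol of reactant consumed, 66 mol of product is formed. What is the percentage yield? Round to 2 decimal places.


Yield = (moles product / moles consumed) * 100%
Yield = (66 / 71) * 100
Yield = 0.9296 * 100
Yield = 92.96%


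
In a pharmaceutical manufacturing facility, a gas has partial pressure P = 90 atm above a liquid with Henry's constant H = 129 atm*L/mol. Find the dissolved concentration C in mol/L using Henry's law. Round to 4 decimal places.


C = P / H
C = 90 / 129
C = 0.6977 mol/L


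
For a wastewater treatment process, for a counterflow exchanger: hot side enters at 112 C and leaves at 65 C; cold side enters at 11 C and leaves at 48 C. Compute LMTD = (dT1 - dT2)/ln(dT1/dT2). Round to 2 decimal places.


dT1 = Th_in - Tc_out = 112 - 48 = 64
dT2 = Th_out - Tc_in = 65 - 11 = 54
LMTD = (dT1 - dT2) / ln(dT1/dT2)
LMTD = (64 - 54) / ln(64/54)
LMTD = 58.86 K


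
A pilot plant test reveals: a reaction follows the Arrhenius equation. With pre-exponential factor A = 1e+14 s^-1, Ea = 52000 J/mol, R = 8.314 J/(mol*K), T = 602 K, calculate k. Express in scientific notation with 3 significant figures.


k = A * exp(-Ea/(R*T))
k = 1e+14 * exp(-52000 / (8.314 * 602))
k = 1e+14 * exp(-10.389552)
k = 3.08e+09


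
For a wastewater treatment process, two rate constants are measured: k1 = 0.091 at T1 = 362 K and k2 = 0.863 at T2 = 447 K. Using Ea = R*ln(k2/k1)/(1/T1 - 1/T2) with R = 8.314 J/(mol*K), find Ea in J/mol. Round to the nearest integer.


Ea = R * ln(k2/k1) / (1/T1 - 1/T2)
ln(k2/k1) = ln(0.863/0.091) = 2.2495552
1/T1 - 1/T2 = 1/362 - 1/447 = 0.000525294474
Ea = 8.314 * 2.2495552 / 0.000525294474
Ea = 35604 J/mol


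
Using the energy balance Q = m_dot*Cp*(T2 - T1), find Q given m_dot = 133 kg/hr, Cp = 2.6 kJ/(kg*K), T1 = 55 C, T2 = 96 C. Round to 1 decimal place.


Q = m_dot * Cp * (T2 - T1)
Q = 133 * 2.6 * (96 - 55)
Q = 133 * 2.6 * 41
Q = 14177.8 kJ/hr


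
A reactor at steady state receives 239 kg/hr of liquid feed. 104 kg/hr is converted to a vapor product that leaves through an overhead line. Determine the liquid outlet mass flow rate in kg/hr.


Steady-state mass balance on the main outlet: F_out = F_in - F_removed
F_out = 239 - 104
F_out = 135 kg/hr


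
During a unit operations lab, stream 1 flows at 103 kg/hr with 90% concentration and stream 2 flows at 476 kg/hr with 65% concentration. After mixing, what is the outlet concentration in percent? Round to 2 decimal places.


Mass balance on solute: F1*x1 + F2*x2 = F3*x3
F3 = F1 + F2 = 103 + 476 = 579 kg/hr
x3 = (F1*x1 + F2*x2)/F3
x3 = (103*0.9 + 476*0.65) / 579
x3 = 69.45%


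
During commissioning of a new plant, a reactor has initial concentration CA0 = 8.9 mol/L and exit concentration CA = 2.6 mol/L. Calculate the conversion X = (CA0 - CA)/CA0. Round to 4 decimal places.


X = (CA0 - CA) / CA0
X = (8.9 - 2.6) / 8.9
X = 6.3 / 8.9
X = 0.7079


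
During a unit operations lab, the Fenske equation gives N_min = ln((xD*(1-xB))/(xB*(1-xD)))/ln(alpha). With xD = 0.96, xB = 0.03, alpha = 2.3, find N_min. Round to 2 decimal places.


N_min = ln((xD*(1-xB))/(xB*(1-xD))) / ln(alpha)
Numerator inside ln: 0.9312 / 0.0012 = 776.0
ln(776.0) = 6.654153
ln(alpha) = ln(2.3) = 0.832909
N_min = 6.654153 / 0.832909 = 7.99


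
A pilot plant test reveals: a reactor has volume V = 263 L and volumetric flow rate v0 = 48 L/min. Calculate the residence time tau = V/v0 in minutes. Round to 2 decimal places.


tau = V / v0
tau = 263 / 48
tau = 5.48 min


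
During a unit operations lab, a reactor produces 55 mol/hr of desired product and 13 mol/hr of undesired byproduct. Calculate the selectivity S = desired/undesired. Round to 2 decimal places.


S = desired product rate / undesired product rate
S = 55 / 13
S = 4.23


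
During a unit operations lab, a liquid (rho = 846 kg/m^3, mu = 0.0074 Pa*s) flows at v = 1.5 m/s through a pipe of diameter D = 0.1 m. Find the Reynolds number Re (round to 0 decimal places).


Re = rho * v * D / mu
Re = 846 * 1.5 * 0.1 / 0.0074
Re = 126.9 / 0.0074
Re = 17149


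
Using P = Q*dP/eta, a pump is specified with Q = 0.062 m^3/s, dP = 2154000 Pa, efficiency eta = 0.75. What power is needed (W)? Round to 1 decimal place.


P = Q * dP / eta
P = 0.062 * 2154000 / 0.75
P = 133548.0 / 0.75
P = 178064.0 W


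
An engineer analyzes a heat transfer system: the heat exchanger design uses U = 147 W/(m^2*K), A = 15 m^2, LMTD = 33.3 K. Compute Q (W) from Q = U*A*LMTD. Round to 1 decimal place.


Q = U * A * LMTD
Q = 147 * 15 * 33.3
Q = 73426.5 W


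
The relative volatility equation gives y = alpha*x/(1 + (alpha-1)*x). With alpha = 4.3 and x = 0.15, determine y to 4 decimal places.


y = alpha*x / (1 + (alpha-1)*x)
y = 4.3*0.15 / (1 + (4.3-1)*0.15)
y = 0.645 / (1 + 0.495)
y = 0.645 / 1.495
y = 0.4314


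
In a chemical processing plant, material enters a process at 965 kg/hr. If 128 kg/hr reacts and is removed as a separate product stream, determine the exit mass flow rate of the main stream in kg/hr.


Steady-state mass balance on the main outlet: F_out = F_in - F_removed
F_out = 965 - 128
F_out = 837 kg/hr


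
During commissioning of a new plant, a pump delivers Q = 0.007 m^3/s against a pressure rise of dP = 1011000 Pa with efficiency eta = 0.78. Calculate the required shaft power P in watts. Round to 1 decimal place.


P = Q * dP / eta
P = 0.007 * 1011000 / 0.78
P = 7077.0 / 0.78
P = 9073.1 W


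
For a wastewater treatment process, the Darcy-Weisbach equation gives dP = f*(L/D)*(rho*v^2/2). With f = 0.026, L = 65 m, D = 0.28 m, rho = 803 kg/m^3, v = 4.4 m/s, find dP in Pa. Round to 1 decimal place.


dP = f * (L/D) * (rho*v^2/2)
dP = 0.026 * (65/0.28) * (803*4.4^2/2)
L/D = 232.14285714
rho*v^2/2 = 803*19.36/2 = 7773.04
dP = 0.026 * 232.14285714 * 7773.04
dP = 46915.8 Pa


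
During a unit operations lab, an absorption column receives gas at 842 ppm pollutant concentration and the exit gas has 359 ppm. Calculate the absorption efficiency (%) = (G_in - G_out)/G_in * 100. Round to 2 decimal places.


Efficiency = (G_in - G_out) / G_in * 100%
Efficiency = (842 - 359) / 842 * 100
Efficiency = 483 / 842 * 100
Efficiency = 57.36%


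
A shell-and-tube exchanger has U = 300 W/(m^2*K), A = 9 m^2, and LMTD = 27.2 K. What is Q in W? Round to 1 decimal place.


Q = U * A * LMTD
Q = 300 * 9 * 27.2
Q = 73440.0 W


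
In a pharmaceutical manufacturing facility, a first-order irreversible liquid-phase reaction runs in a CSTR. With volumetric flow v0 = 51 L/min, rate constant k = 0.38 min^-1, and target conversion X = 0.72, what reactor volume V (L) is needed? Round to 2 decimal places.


V = v0 * X / (k * (1 - X))
V = 51 * 0.72 / (0.38 * (1 - 0.72))
V = 36.72 / (0.38 * 0.28)
V = 36.72 / 0.1064
V = 345.11 L


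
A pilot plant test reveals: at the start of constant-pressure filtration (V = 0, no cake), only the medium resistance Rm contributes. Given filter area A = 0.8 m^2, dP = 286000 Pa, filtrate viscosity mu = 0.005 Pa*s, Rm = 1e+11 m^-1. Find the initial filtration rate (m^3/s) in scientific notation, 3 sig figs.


rate = A * dP / (mu * Rm)
rate = 0.8 * 286000 / (0.005 * 1e+11)
rate = 228800.0 / 5.000e+08
rate = 4.58e-04 m^3/s


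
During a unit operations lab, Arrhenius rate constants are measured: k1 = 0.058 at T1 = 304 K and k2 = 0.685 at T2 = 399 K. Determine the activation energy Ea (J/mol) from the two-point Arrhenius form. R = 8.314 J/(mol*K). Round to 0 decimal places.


Ea = R * ln(k2/k1) / (1/T1 - 1/T2)
ln(k2/k1) = ln(0.685/0.058) = 2.4689758
1/T1 - 1/T2 = 1/304 - 1/399 = 0.00078320802
Ea = 8.314 * 2.4689758 / 0.00078320802
Ea = 26209 J/mol
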